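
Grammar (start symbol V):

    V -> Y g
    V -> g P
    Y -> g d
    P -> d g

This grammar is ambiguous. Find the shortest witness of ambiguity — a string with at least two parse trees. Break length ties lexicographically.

g d g

length 3: g d g has 2 parse trees

Two derivations of g d g:
  V ⇒ Y g ⇒ g d g
  V ⇒ g P ⇒ g d g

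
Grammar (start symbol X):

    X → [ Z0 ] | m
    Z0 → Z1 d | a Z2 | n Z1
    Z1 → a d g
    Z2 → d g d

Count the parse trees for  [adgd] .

Parse trees for [adgd]:
  [X [ [Z0 [Z1 a d g] d] ]]
  [X [ [Z0 a [Z2 d g d]] ]]

2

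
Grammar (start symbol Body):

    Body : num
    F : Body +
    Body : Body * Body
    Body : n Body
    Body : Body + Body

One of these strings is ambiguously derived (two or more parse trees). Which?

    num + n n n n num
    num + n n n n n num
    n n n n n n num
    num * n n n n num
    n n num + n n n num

n n num + n n n num

num + n n n n num: 1 tree
num + n n n n n num: 1 tree
n n n n n n num: 1 tree
num * n n n n num: 1 tree
n n num + n n n num: 3 trees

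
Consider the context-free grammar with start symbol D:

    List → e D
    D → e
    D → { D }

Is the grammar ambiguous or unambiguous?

(List is unreachable from D, so its rules don't affect L(D).) L(D) is { openⁿ atom closeⁿ : n ≥ 0 }. The bracket depth fixes n, and the derivation is forced at every step.

Unambiguous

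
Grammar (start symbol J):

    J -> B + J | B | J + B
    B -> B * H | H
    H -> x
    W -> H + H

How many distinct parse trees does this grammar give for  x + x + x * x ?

Parse trees for x + x + x * x:
  [J [B [H x]] + [J [B [H x]] + [J [B [B [H x]] * [H x]]]]]
  [J [B [H x]] + [J [J [B [H x]]] + [B [B [H x]] * [H x]]]]
  [J [J [B [H x]] + [J [B [H x]]]] + [B [B [H x]] * [H x]]]
  [J [J [J [B [H x]]] + [B [H x]]] + [B [B [H x]] * [H x]]]

4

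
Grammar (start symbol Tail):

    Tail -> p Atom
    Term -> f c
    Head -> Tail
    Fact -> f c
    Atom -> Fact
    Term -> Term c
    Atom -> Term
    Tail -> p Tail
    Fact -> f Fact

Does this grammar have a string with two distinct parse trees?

Ambiguous

Witness: p f c

Derivation 1: Tail ⇒ p Atom ⇒ p Fact ⇒ p f c
Derivation 2: Tail ⇒ p Atom ⇒ p Term ⇒ p f c

Two distinct leftmost derivations for the same string.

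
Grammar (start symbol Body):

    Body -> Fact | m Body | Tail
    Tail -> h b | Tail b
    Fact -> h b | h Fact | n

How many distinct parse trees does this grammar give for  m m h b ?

Parse trees for m m h b:
  [Body m [Body m [Body [Fact h b]]]]
  [Body m [Body m [Body [Tail h b]]]]

2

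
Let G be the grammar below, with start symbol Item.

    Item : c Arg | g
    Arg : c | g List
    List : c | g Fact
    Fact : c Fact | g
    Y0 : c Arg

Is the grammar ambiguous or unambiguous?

Only Item, Arg, List, Fact are reachable from Item; ignoring the rest: Each reachable nonterminal has at most one production per leading terminal, and all productions are right-linear; the derivation is determined token-by-token.

Unambiguous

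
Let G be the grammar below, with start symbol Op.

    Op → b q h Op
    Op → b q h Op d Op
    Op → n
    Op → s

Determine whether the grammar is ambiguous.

Ambiguous

Witness: b q h b q h n d n

Derivation 1: Op ⇒ b q h Op ⇒ b q h b q h Op d Op ⇒ b q h b q h n d Op ⇒ b q h b q h n d n
Derivation 2: Op ⇒ b q h Op d Op ⇒ b q h b q h Op d Op ⇒ b q h b q h n d Op ⇒ b q h b q h n d n

Two distinct leftmost derivations for the same string.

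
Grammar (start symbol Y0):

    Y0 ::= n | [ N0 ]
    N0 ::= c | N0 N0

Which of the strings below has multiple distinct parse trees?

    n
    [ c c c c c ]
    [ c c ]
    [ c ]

n: 1 tree
[ c c c c c ]: 14 trees
[ c c ]: 1 tree
[ c ]: 1 tree

[ c c c c c ]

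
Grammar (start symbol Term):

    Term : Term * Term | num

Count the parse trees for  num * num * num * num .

Parse trees for num * num * num * num:
  [Term [Term num] * [Term [Term num] * [Term [Term num] * [Term num]]]]
  [Term [Term num] * [Term [Term [Term num] * [Term num]] * [Term num]]]
  [Term [Term [Term num] * [Term num]] * [Term [Term num] * [Term num]]]
  [Term [Term [Term num] * [Term [Term num] * [Term num]]] * [Term num]]
  [Term [Term [Term [Term num] * [Term num]] * [Term num]] * [Term num]]

5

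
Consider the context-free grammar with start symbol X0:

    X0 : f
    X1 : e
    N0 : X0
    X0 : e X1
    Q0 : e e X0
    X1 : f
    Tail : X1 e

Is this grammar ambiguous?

(Q0, N0, Tail are unreachable from X0, so their rules don't affect L(X0).) The reachable rules are right-linear with at most one rule per (nonterminal, next-terminal) pair. Each input token forces the next rule, so parsing is deterministic.

Unambiguous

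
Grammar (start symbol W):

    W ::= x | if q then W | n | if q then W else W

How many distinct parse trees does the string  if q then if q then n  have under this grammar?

Parse trees for if q then if q then n:
  [W if q then [W if q then [W n]]]

1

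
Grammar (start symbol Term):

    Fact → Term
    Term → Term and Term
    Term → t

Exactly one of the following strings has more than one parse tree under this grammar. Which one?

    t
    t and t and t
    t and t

t: 1 tree
t and t and t: 2 trees
t and t: 1 tree

t and t and t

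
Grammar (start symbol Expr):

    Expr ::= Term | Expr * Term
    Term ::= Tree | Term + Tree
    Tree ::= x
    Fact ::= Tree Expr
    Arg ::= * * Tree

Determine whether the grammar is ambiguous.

(Fact, Arg are unreachable from Expr, so their rules don't affect L(Expr).) The grammar is stratified — Expr handles '*' (left-recursive), Term handles '+', Tree atoms. Each operator has a fixed associativity and precedence level, so every string has one parse.

Unambiguous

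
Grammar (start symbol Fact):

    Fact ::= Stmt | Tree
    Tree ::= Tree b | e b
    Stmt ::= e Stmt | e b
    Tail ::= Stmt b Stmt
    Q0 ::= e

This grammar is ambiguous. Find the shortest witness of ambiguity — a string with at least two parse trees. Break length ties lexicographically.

e b

length 2: e b has 2 parse trees

Two derivations of e b:
  Fact ⇒ Stmt ⇒ e b
  Fact ⇒ Tree ⇒ e b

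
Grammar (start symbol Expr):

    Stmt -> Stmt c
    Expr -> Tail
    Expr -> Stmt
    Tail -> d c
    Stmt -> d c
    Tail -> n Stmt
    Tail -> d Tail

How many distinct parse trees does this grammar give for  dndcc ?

1

Parse trees for dndcc:
  [Expr [Tail d [Tail n [Stmt [Stmt d c] c]]]]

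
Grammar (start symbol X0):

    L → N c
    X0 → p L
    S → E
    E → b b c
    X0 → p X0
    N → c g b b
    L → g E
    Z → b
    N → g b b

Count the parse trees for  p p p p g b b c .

Parse trees for p p p p g b b c:
  [X0 p [X0 p [X0 p [X0 p [L [N g b b] c]]]]]
  [X0 p [X0 p [X0 p [X0 p [L g [E b b c]]]]]]

2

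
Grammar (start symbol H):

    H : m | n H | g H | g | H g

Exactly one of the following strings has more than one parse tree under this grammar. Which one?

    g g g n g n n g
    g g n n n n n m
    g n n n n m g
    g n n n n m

g g g n g n n g: 1 tree
g g n n n n n m: 1 tree
g n n n n m g: 6 trees
g n n n n m: 1 tree

g n n n n m g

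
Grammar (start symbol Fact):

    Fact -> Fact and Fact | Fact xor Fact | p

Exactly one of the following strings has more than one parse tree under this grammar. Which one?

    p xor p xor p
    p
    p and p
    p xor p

p xor p xor p

p xor p xor p: 2 trees
p: 1 tree
p and p: 1 tree
p xor p: 1 tree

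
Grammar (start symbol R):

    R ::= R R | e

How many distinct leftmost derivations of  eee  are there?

2

Parse trees for eee:
  [R [R e] [R [R e] [R e]]]
  [R [R [R e] [R e]] [R e]]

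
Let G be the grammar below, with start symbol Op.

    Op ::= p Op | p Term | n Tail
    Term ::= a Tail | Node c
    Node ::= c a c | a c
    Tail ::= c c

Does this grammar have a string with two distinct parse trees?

Ambiguous

Witness: p a c c

Derivation 1: Op ⇒ p Term ⇒ p a Tail ⇒ p a c c
Derivation 2: Op ⇒ p Term ⇒ p Node c ⇒ p a c c

Two distinct leftmost derivations for the same string.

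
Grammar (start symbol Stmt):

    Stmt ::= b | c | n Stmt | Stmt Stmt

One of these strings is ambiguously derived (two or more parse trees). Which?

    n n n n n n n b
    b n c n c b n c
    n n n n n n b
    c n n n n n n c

n n n n n n n b: 1 tree
b n c n c b n c: 43 trees
n n n n n n b: 1 tree
c n n n n n n c: 1 tree

b n c n c b n c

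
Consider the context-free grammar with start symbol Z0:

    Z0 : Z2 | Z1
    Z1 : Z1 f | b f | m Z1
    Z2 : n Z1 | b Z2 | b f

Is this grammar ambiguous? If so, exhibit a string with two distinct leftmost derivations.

Witness: b f

Derivation 1: Z0 ⇒ Z2 ⇒ b f
Derivation 2: Z0 ⇒ Z1 ⇒ b f

Two distinct leftmost derivations for the same string.

Ambiguous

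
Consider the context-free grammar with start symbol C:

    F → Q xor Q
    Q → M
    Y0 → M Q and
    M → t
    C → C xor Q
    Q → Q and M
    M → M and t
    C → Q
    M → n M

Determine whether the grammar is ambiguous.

Witness: t and t

Derivation 1: C ⇒ Q ⇒ M ⇒ M and t ⇒ t and t
Derivation 2: C ⇒ Q ⇒ Q and M ⇒ M and M ⇒ t and M ⇒ t and t

Two distinct leftmost derivations for the same string.

Ambiguous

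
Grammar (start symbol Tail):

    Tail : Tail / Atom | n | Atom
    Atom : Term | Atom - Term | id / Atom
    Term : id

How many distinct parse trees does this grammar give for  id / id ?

2

Parse trees for id / id:
  [Tail [Tail [Atom [Term id]]] / [Atom [Term id]]]
  [Tail [Atom id / [Atom [Term id]]]]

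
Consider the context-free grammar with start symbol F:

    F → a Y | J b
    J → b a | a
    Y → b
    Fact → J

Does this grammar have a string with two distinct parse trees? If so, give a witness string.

Witness: a b

Derivation 1: F ⇒ a Y ⇒ a b
Derivation 2: F ⇒ J b ⇒ a b

Two distinct leftmost derivations for the same string.

Ambiguous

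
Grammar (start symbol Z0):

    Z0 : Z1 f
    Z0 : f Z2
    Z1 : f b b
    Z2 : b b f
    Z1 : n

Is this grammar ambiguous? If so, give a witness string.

Witness: f b b f

Derivation 1: Z0 ⇒ Z1 f ⇒ f b b f
Derivation 2: Z0 ⇒ f Z2 ⇒ f b b f

Two distinct leftmost derivations for the same string.

Ambiguous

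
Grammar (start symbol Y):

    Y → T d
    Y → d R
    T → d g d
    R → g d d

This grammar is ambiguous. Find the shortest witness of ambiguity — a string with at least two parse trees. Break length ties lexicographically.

length 4: d g d d has 2 parse trees

Two derivations of d g d d:
  Y ⇒ T d ⇒ d g d d
  Y ⇒ d R ⇒ d g d d

d g d d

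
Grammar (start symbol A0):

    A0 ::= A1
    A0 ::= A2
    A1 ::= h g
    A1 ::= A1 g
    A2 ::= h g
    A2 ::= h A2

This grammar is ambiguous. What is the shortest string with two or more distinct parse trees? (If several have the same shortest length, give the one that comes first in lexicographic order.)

h g

length 2: h g has 2 parse trees

Two derivations of h g:
  A0 ⇒ A1 ⇒ h g
  A0 ⇒ A2 ⇒ h g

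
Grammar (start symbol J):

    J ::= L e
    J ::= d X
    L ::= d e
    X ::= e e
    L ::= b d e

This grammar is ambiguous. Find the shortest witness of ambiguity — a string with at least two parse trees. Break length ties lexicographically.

d e e

length 3: d e e has 2 parse trees

Two derivations of d e e:
  J ⇒ L e ⇒ d e e
  J ⇒ d X ⇒ d e e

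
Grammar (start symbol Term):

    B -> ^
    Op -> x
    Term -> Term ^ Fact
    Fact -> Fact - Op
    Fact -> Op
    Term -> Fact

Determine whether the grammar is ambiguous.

Only Term, Fact, Op are reachable from Term; ignoring the rest: This is a standard precedence ladder (Term over Fact over Op), with each level left-recursive on its own operator ('^' at Term, '-' at Fact). That structure is LR(1), hence unambiguous.

Unambiguous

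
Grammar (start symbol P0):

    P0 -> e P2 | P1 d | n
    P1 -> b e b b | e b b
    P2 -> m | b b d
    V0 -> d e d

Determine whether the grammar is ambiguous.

Ambiguous

Witness: e b b d

Derivation 1: P0 ⇒ e P2 ⇒ e b b d
Derivation 2: P0 ⇒ P1 d ⇒ e b b d

Two distinct leftmost derivations for the same string.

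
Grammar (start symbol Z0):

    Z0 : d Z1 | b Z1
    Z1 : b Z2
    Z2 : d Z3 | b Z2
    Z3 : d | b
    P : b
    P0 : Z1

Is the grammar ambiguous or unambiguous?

Unambiguous

(P, P0 are unreachable from Z0, so their rules don't affect L(Z0).) Each reachable nonterminal has at most one production per leading terminal, and all productions are right-linear; the derivation is determined token-by-token.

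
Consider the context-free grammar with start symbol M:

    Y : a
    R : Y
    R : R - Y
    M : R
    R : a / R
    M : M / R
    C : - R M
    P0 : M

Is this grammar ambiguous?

Ambiguous

Witness: a / a

Derivation 1: M ⇒ R ⇒ a / R ⇒ a / Y ⇒ a / a
Derivation 2: M ⇒ M / R ⇒ R / R ⇒ Y / R ⇒ a / R ⇒ a / Y ⇒ a / a

Two distinct leftmost derivations for the same string.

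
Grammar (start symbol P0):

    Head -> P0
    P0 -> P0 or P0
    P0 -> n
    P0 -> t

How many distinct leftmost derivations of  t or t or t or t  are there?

5

Parse trees for t or t or t or t:
  [P0 [P0 t] or [P0 [P0 t] or [P0 [P0 t] or [P0 t]]]]
  [P0 [P0 t] or [P0 [P0 [P0 t] or [P0 t]] or [P0 t]]]
  [P0 [P0 [P0 t] or [P0 t]] or [P0 [P0 t] or [P0 t]]]
  [P0 [P0 [P0 t] or [P0 [P0 t] or [P0 t]]] or [P0 t]]
  [P0 [P0 [P0 [P0 t] or [P0 t]] or [P0 t]] or [P0 t]]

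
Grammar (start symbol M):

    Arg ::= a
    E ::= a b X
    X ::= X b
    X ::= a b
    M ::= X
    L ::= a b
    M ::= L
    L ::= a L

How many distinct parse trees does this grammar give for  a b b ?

Parse trees for a b b:
  [M [X [X a b] b]]

1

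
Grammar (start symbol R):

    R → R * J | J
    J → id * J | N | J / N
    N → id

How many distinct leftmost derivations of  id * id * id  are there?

Parse trees for id * id * id:
  [R [R [J [N id]]] * [J id * [J [N id]]]]
  [R [R [R [J [N id]]] * [J [N id]]] * [J [N id]]]
  [R [R [J id * [J [N id]]]] * [J [N id]]]
  [R [J id * [J id * [J [N id]]]]]

4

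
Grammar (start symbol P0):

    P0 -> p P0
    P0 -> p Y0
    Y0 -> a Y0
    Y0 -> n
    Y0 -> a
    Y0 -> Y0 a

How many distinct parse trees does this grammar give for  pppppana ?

2

Parse trees for pppppana:
  [P0 p [P0 p [P0 p [P0 p [P0 p [Y0 a [Y0 [Y0 n] a]]]]]]]
  [P0 p [P0 p [P0 p [P0 p [P0 p [Y0 [Y0 a [Y0 n]] a]]]]]]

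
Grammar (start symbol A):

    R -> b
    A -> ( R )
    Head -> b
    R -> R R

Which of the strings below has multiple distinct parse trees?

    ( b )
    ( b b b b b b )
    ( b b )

( b b b b b b )

( b ): 1 tree
( b b b b b b ): 42 trees
( b b ): 1 tree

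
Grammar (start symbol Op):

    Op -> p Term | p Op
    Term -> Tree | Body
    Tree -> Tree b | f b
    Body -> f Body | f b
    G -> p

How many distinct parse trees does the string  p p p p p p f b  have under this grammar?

Parse trees for p p p p p p f b:
  [Op p [Op p [Op p [Op p [Op p [Op p [Term [Tree f b]]]]]]]]
  [Op p [Op p [Op p [Op p [Op p [Op p [Term [Body f b]]]]]]]]

2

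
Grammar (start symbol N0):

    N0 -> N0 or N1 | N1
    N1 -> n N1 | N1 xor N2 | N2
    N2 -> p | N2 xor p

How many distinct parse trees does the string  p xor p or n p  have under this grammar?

2

Parse trees for p xor p or n p:
  [N0 [N0 [N1 [N1 [N2 p]] xor [N2 p]]] or [N1 n [N1 [N2 p]]]]
  [N0 [N0 [N1 [N2 [N2 p] xor p]]] or [N1 n [N1 [N2 p]]]]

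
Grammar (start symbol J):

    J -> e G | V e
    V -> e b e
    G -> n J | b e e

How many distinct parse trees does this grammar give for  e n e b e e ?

Parse trees for e n e b e e:
  [J e [G n [J e [G b e e]]]]
  [J e [G n [J [V e b e] e]]]

2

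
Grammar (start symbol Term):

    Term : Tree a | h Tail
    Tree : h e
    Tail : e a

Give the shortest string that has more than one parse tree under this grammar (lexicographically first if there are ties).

length 3: h e a has 2 parse trees

Two derivations of h e a:
  Term ⇒ Tree a ⇒ h e a
  Term ⇒ h Tail ⇒ h e a

h e a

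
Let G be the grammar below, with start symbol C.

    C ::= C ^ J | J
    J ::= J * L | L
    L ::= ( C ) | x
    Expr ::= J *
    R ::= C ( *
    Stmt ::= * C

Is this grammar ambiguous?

(Expr, R, Stmt are unreachable from C, so their rules don't affect L(C).) The grammar is stratified — C handles '^' (left-recursive), J handles '*', L atoms. Each operator has a fixed associativity and precedence level, so every string has one parse.

Unambiguous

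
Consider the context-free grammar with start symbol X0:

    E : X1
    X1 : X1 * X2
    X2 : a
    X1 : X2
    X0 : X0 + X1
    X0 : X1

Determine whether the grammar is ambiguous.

Only X0, X1, X2 are reachable from X0; ignoring the rest: This is a standard precedence ladder (X0 over X1 over X2), with each level left-recursive on its own operator ('+' at X0, '*' at X1). That structure is LR(1), hence unambiguous.

Unambiguous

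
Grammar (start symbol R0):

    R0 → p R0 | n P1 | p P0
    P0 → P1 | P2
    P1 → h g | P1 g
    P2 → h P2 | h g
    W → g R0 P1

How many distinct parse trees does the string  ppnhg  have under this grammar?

1

Parse trees for ppnhg:
  [R0 p [R0 p [R0 n [P1 h g]]]]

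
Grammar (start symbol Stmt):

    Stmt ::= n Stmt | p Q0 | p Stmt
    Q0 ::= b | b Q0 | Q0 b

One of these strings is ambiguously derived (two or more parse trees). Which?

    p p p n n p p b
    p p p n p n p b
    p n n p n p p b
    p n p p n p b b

p p p n n p p b: 1 tree
p p p n p n p b: 1 tree
p n n p n p p b: 1 tree
p n p p n p b b: 2 trees

p n p p n p b b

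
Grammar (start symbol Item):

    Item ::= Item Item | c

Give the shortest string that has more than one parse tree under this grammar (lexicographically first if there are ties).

c c c

length 1: no string has ≥2 trees
length 2: no string has ≥2 trees
length 3: c c c has 2 parse trees

Two derivations of c c c:
  Item ⇒ Item Item ⇒ Item Item Item ⇒ c Item Item ⇒ c c Item ⇒ c c c
  Item ⇒ Item Item ⇒ c Item ⇒ c Item Item ⇒ c c Item ⇒ c c c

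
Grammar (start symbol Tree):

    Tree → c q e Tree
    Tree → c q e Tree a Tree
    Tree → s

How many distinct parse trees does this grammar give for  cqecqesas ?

Parse trees for cqecqesas:
  [Tree c q e [Tree c q e [Tree s] a [Tree s]]]
  [Tree c q e [Tree c q e [Tree s]] a [Tree s]]

2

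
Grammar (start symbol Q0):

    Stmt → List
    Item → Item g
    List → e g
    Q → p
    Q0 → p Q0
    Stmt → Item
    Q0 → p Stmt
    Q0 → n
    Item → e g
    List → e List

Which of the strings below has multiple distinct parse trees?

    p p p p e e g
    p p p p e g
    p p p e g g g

p p p p e e g: 1 tree
p p p p e g: 2 trees
p p p e g g g: 1 tree

p p p p e g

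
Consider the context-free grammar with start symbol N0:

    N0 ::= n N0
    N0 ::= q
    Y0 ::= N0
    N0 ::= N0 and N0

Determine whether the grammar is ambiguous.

Witness: n q and q

Derivation 1: N0 ⇒ n N0 ⇒ n N0 and N0 ⇒ n q and N0 ⇒ n q and q
Derivation 2: N0 ⇒ N0 and N0 ⇒ n N0 and N0 ⇒ n q and N0 ⇒ n q and q

Two distinct leftmost derivations for the same string.

Ambiguous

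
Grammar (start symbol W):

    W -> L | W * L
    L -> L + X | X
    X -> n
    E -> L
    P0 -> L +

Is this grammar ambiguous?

Unambiguous

Only W, L, X are reachable from W; ignoring the rest: The grammar is stratified — W handles '*' (left-recursive), L handles '+', X atoms. Each operator has a fixed associativity and precedence level, so every string has one parse.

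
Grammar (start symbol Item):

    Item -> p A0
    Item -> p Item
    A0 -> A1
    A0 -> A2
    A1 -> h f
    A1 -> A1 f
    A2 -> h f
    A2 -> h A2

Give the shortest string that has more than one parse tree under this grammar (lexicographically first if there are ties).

length 3: p h f has 2 parse trees

Two derivations of p h f:
  Item ⇒ p A0 ⇒ p A1 ⇒ p h f
  Item ⇒ p A0 ⇒ p A2 ⇒ p h f

p h f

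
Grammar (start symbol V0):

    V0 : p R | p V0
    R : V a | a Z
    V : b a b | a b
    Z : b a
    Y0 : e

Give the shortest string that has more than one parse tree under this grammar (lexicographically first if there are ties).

length 4: p a b a has 2 parse trees

Two derivations of p a b a:
  V0 ⇒ p R ⇒ p V a ⇒ p a b a
  V0 ⇒ p R ⇒ p a Z ⇒ p a b a

p a b a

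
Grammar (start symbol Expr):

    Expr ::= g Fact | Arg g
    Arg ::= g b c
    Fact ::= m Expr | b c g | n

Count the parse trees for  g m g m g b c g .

Parse trees for g m g m g b c g:
  [Expr g [Fact m [Expr g [Fact m [Expr g [Fact b c g]]]]]]
  [Expr g [Fact m [Expr g [Fact m [Expr [Arg g b c] g]]]]]

2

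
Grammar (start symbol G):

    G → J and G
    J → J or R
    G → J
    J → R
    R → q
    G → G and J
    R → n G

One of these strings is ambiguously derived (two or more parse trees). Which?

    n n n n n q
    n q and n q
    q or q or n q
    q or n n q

n n n n n q: 1 tree
n q and n q: 4 trees
q or q or n q: 1 tree
q or n n q: 1 tree

n q and n q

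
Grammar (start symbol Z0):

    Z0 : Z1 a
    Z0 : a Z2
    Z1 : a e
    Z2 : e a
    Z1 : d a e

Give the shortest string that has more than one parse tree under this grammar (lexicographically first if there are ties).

a e a

length 3: a e a has 2 parse trees

Two derivations of a e a:
  Z0 ⇒ Z1 a ⇒ a e a
  Z0 ⇒ a Z2 ⇒ a e a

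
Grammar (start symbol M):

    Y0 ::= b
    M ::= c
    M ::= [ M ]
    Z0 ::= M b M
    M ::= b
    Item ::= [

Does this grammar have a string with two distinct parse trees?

Only M is reachable from M; ignoring the rest: Each string is a nest of matched brackets around a single atom. An opening bracket forces the recursive rule; an atom forces the base rule.

Unambiguous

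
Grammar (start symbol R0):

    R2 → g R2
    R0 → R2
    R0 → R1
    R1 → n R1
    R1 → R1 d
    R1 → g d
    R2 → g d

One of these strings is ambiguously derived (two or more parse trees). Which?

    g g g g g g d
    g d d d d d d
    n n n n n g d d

g g g g g g d: 1 tree
g d d d d d d: 1 tree
n n n n n g d d: 6 trees

n n n n n g d d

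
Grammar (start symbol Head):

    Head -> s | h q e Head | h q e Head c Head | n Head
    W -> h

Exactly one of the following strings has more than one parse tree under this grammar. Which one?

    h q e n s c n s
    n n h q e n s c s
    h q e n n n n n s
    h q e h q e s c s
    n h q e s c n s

h q e n s c n s: 1 tree
n n h q e n s c s: 1 tree
h q e n n n n n s: 1 tree
h q e h q e s c s: 2 trees
n h q e s c n s: 1 tree

h q e h q e s c s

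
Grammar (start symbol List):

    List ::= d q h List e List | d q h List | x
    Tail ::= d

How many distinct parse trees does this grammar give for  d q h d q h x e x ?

Parse trees for d q h d q h x e x:
  [List d q h [List d q h [List x]] e [List x]]
  [List d q h [List d q h [List x] e [List x]]]

2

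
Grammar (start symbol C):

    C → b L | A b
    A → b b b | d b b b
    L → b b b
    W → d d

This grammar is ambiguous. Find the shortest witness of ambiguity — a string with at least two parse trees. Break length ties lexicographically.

length 4: b b b b has 2 parse trees

Two derivations of b b b b:
  C ⇒ b L ⇒ b b b b
  C ⇒ A b ⇒ b b b b

b b b b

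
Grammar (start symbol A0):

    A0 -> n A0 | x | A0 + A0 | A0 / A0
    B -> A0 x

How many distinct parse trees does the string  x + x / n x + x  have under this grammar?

Parse trees for x + x / n x + x:
  [A0 [A0 x] + [A0 [A0 [A0 x] / [A0 n [A0 x]]] + [A0 x]]]
  [A0 [A0 x] + [A0 [A0 x] / [A0 n [A0 [A0 x] + [A0 x]]]]]
  [A0 [A0 x] + [A0 [A0 x] / [A0 [A0 n [A0 x]] + [A0 x]]]]
  [A0 [A0 [A0 x] + [A0 [A0 x] / [A0 n [A0 x]]]] + [A0 x]]
  [A0 [A0 [A0 [A0 x] + [A0 x]] / [A0 n [A0 x]]] + [A0 x]]
  [A0 [A0 [A0 x] + [A0 x]] / [A0 n [A0 [A0 x] + [A0 x]]]]
  [A0 [A0 [A0 x] + [A0 x]] / [A0 [A0 n [A0 x]] + [A0 x]]]

7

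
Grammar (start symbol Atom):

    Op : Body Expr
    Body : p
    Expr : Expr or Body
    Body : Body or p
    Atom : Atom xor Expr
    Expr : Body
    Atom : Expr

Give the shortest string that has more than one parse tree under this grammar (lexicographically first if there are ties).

p or p

length 1: no string has ≥2 trees
length 3: p or p has 2 parse trees

Two derivations of p or p:
  Atom ⇒ Expr ⇒ Expr or Body ⇒ Body or Body ⇒ p or Body ⇒ p or p
  Atom ⇒ Expr ⇒ Body ⇒ Body or p ⇒ p or p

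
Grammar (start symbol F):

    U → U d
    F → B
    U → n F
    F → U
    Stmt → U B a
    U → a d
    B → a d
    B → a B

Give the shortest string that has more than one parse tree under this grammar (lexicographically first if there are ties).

a d

length 2: a d has 2 parse trees

Two derivations of a d:
  F ⇒ B ⇒ a d
  F ⇒ U ⇒ a d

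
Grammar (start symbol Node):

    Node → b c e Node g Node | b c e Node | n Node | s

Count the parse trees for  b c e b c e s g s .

2

Parse trees for b c e b c e s g s:
  [Node b c e [Node b c e [Node s]] g [Node s]]
  [Node b c e [Node b c e [Node s] g [Node s]]]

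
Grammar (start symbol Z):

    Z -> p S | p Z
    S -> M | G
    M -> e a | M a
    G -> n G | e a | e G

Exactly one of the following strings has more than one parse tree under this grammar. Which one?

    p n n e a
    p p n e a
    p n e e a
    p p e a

p p e a

p n n e a: 1 tree
p p n e a: 1 tree
p n e e a: 1 tree
p p e a: 2 trees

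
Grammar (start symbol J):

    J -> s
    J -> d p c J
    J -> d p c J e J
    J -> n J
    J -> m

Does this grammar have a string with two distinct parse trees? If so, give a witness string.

Ambiguous

Witness: d p c d p c m e m

Derivation 1: J ⇒ d p c J ⇒ d p c d p c J e J ⇒ d p c d p c m e J ⇒ d p c d p c m e m
Derivation 2: J ⇒ d p c J e J ⇒ d p c d p c J e J ⇒ d p c d p c m e J ⇒ d p c d p c m e m

Two distinct leftmost derivations for the same string.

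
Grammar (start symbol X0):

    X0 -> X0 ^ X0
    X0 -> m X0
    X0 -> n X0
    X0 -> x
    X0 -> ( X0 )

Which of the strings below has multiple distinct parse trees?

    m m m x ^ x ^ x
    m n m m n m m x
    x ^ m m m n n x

m m m x ^ x ^ x

m m m x ^ x ^ x: 14 trees
m n m m n m m x: 1 tree
x ^ m m m n n x: 1 tree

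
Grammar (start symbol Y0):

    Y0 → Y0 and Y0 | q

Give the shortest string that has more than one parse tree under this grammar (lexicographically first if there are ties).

q and q and q

length 1: no string has ≥2 trees
length 3: no string has ≥2 trees
length 5: q and q and q has 2 parse trees

Two derivations of q and q and q:
  Y0 ⇒ Y0 and Y0 ⇒ Y0 and Y0 and Y0 ⇒ q and Y0 and Y0 ⇒ q and q and Y0 ⇒ q and q and q
  Y0 ⇒ Y0 and Y0 ⇒ q and Y0 ⇒ q and Y0 and Y0 ⇒ q and q and Y0 ⇒ q and q and q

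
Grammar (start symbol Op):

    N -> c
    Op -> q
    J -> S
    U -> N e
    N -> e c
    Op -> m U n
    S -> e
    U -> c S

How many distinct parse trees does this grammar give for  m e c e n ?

1

Parse trees for m e c e n:
  [Op m [U [N e c] e] n]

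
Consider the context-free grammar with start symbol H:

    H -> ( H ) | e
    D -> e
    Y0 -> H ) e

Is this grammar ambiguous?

Unambiguous

(D, Y0 are unreachable from H, so their rules don't affect L(H).) L(H) is { openⁿ atom closeⁿ : n ≥ 0 }. The bracket depth fixes n, and the derivation is forced at every step.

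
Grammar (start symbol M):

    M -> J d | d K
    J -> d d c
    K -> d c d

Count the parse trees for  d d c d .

Parse trees for d d c d:
  [M [J d d c] d]
  [M d [K d c d]]

2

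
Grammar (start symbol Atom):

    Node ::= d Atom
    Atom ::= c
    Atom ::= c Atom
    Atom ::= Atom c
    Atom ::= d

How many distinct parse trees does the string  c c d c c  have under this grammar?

6

Parse trees for c c d c c:
  [Atom c [Atom c [Atom [Atom [Atom d] c] c]]]
  [Atom c [Atom [Atom c [Atom [Atom d] c]] c]]
  [Atom c [Atom [Atom [Atom c [Atom d]] c] c]]
  [Atom [Atom c [Atom c [Atom [Atom d] c]]] c]
  [Atom [Atom c [Atom [Atom c [Atom d]] c]] c]
  [Atom [Atom [Atom c [Atom c [Atom d]]] c] c]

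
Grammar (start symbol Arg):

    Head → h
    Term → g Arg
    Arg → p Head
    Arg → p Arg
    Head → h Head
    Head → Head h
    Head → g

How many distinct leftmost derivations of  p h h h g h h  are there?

10

Parse trees for p h h h g h h (showing first 6 of 10):
  [Arg p [Head h [Head h [Head h [Head [Head [Head g] h] h]]]]]
  [Arg p [Head h [Head h [Head [Head h [Head [Head g] h]] h]]]]
  [Arg p [Head h [Head h [Head [Head [Head h [Head g]] h] h]]]]
  [Arg p [Head h [Head [Head h [Head h [Head [Head g] h]]] h]]]
  [Arg p [Head h [Head [Head h [Head [Head h [Head g]] h]] h]]]
  [Arg p [Head h [Head [Head [Head h [Head h [Head g]]] h] h]]]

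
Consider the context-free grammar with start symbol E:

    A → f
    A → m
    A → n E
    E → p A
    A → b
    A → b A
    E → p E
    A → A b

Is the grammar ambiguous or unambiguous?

Ambiguous

Witness: p b b

Derivation 1: E ⇒ p A ⇒ p b A ⇒ p b b
Derivation 2: E ⇒ p A ⇒ p A b ⇒ p b b

Two distinct leftmost derivations for the same string.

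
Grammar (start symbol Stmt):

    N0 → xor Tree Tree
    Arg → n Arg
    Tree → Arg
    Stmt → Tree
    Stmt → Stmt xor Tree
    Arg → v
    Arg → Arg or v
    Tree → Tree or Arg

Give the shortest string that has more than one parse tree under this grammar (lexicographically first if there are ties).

length 1: no string has ≥2 trees
length 2: no string has ≥2 trees
length 3: v or v has 2 parse trees

Two derivations of v or v:
  Stmt ⇒ Tree ⇒ Arg ⇒ Arg or v ⇒ v or v
  Stmt ⇒ Tree ⇒ Tree or Arg ⇒ Arg or Arg ⇒ v or Arg ⇒ v or v

v or v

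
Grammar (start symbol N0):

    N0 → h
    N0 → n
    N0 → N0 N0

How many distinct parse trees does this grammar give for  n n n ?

Parse trees for n n n:
  [N0 [N0 n] [N0 [N0 n] [N0 n]]]
  [N0 [N0 [N0 n] [N0 n]] [N0 n]]

2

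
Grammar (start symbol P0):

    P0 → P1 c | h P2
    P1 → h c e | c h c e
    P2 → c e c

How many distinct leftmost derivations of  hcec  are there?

Parse trees for hcec:
  [P0 [P1 h c e] c]
  [P0 h [P2 c e c]]

2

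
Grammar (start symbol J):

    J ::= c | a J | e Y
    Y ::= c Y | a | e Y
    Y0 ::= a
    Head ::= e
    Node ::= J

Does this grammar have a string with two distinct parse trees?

Unambiguous

Only J, Y are reachable from J; ignoring the rest: Each reachable nonterminal has at most one production per leading terminal, and all productions are right-linear; the derivation is determined token-by-token.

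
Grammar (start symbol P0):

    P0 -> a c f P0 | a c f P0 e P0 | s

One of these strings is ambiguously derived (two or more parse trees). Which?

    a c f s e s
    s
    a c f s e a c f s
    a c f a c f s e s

a c f a c f s e s

a c f s e s: 1 tree
s: 1 tree
a c f s e a c f s: 1 tree
a c f a c f s e s: 2 trees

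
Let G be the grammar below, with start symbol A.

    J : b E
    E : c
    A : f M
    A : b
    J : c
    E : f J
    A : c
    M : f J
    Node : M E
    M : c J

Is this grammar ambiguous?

Unambiguous

(Node is unreachable from A, so its rules don't affect L(A).) Restricted to the reachable nonterminals, every rule has the form A → t or A → t B, and no two rules for the same A share a first terminal. The grammar encodes a DFA — one run per string.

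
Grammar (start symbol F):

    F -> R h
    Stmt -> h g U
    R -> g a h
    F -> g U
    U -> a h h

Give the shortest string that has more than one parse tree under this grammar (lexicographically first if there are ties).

g a h h

length 4: g a h h has 2 parse trees

Two derivations of g a h h:
  F ⇒ R h ⇒ g a h h
  F ⇒ g U ⇒ g a h h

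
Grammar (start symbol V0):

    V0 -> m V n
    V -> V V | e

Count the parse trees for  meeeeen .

Parse trees for meeeeen (showing first 6 of 14):
  [V0 m [V [V e] [V [V e] [V [V e] [V [V e] [V e]]]]] n]
  [V0 m [V [V e] [V [V e] [V [V [V e] [V e]] [V e]]]] n]
  [V0 m [V [V e] [V [V [V e] [V e]] [V [V e] [V e]]]] n]
  [V0 m [V [V e] [V [V [V e] [V [V e] [V e]]] [V e]]] n]
  [V0 m [V [V e] [V [V [V [V e] [V e]] [V e]] [V e]]] n]
  [V0 m [V [V [V e] [V e]] [V [V e] [V [V e] [V e]]]] n]

14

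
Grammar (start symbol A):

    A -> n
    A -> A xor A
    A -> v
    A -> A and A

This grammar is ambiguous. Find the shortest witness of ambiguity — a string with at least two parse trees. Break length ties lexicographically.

n and n and n

length 1: no string has ≥2 trees
length 3: no string has ≥2 trees
length 5: n and n and n has 2 parse trees

Two derivations of n and n and n:
  A ⇒ A and A ⇒ n and A ⇒ n and A and A ⇒ n and n and A ⇒ n and n and n
  A ⇒ A and A ⇒ A and A and A ⇒ n and A and A ⇒ n and n and A ⇒ n and n and n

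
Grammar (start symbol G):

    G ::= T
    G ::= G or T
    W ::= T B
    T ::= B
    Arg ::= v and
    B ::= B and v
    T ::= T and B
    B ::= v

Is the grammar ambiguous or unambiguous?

Witness: v and v

Derivation 1: G ⇒ T ⇒ B ⇒ B and v ⇒ v and v
Derivation 2: G ⇒ T ⇒ T and B ⇒ B and B ⇒ v and B ⇒ v and v

Two distinct leftmost derivations for the same string.

Ambiguous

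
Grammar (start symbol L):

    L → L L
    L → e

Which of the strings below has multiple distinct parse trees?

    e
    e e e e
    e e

e e e e

e: 1 tree
e e e e: 5 trees
e e: 1 tree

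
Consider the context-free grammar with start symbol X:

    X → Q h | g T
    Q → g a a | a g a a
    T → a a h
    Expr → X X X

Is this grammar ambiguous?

Ambiguous

Witness: g a a h

Derivation 1: X ⇒ Q h ⇒ g a a h
Derivation 2: X ⇒ g T ⇒ g a a h

Two distinct leftmost derivations for the same string.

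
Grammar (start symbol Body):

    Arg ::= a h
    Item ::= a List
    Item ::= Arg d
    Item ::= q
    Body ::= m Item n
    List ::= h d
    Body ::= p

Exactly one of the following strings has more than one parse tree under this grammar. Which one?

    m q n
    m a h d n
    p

m a h d n

m q n: 1 tree
m a h d n: 2 trees
p: 1 tree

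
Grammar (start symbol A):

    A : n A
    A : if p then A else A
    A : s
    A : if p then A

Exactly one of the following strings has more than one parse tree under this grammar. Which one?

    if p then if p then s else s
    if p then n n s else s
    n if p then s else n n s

if p then if p then s else s: 2 trees
if p then n n s else s: 1 tree
n if p then s else n n s: 1 tree

if p then if p then s else s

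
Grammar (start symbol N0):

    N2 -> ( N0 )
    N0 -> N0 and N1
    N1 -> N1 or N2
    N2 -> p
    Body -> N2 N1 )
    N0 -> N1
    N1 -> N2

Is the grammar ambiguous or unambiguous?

(Body is unreachable from N0, so its rules don't affect L(N0).) The grammar is stratified — N0 handles 'and' (left-recursive), N1 handles 'or', N2 atoms. Each operator has a fixed associativity and precedence level, so every string has one parse.

Unambiguous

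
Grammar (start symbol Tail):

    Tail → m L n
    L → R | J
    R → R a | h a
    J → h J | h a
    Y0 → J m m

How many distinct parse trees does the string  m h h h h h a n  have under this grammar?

Parse trees for m h h h h h a n:
  [Tail m [L [J h [J h [J h [J h [J h a]]]]]] n]

1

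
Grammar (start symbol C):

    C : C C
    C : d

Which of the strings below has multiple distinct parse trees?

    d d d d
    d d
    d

d d d d: 5 trees
d d: 1 tree
d: 1 tree

d d d d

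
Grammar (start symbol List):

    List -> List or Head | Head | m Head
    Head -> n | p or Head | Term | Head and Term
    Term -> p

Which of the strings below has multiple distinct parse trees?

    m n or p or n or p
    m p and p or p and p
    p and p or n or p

m n or p or n or p

m n or p or n or p: 2 trees
m p and p or p and p: 1 tree
p and p or n or p: 1 tree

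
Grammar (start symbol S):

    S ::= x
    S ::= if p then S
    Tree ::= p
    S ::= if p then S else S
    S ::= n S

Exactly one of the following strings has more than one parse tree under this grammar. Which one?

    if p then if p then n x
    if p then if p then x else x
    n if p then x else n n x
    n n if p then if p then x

if p then if p then n x: 1 tree
if p then if p then x else x: 2 trees
n if p then x else n n x: 1 tree
n n if p then if p then x: 1 tree

if p then if p then x else x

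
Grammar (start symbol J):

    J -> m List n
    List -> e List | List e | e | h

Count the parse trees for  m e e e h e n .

4

Parse trees for m e e e h e n:
  [J m [List e [List e [List e [List [List h] e]]]] n]
  [J m [List e [List e [List [List e [List h]] e]]] n]
  [J m [List e [List [List e [List e [List h]]] e]] n]
  [J m [List [List e [List e [List e [List h]]]] e] n]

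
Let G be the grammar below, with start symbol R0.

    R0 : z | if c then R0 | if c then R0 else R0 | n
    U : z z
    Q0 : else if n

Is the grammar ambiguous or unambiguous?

Ambiguous

Witness: if c then if c then n else n

Derivation 1: R0 ⇒ if c then R0 ⇒ if c then if c then R0 else R0 ⇒ if c then if c then n else R0 ⇒ if c then if c then n else n
Derivation 2: R0 ⇒ if c then R0 else R0 ⇒ if c then if c then R0 else R0 ⇒ if c then if c then n else R0 ⇒ if c then if c then n else n

Two distinct leftmost derivations for the same string.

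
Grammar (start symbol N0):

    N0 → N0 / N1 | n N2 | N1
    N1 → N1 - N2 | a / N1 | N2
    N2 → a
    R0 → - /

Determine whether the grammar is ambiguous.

Witness: a / a

Derivation 1: N0 ⇒ N0 / N1 ⇒ N1 / N1 ⇒ N2 / N1 ⇒ a / N1 ⇒ a / N2 ⇒ a / a
Derivation 2: N0 ⇒ N1 ⇒ a / N1 ⇒ a / N2 ⇒ a / a

Two distinct leftmost derivations for the same string.

Ambiguous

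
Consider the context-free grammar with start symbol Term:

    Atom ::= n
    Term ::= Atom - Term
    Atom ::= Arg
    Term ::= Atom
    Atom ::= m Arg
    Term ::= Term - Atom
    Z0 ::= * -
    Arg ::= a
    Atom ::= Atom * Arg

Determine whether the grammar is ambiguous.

Ambiguous

Witness: a - a

Derivation 1: Term ⇒ Atom - Term ⇒ Arg - Term ⇒ a - Term ⇒ a - Atom ⇒ a - Arg ⇒ a - a
Derivation 2: Term ⇒ Term - Atom ⇒ Atom - Atom ⇒ Arg - Atom ⇒ a - Atom ⇒ a - Arg ⇒ a - a

Two distinct leftmost derivations for the same string.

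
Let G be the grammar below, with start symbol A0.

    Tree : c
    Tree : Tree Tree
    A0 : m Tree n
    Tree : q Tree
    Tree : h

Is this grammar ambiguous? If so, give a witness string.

Ambiguous

Witness: m c c c n

Derivation 1: A0 ⇒ m Tree n ⇒ m Tree Tree n ⇒ m c Tree n ⇒ m c Tree Tree n ⇒ m c c Tree n ⇒ m c c c n
Derivation 2: A0 ⇒ m Tree n ⇒ m Tree Tree n ⇒ m Tree Tree Tree n ⇒ m c Tree Tree n ⇒ m c c Tree n ⇒ m c c c n

Two distinct leftmost derivations for the same string.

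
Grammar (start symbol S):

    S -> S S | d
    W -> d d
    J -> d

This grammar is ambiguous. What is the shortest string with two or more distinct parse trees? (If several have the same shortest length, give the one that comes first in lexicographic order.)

length 1: no string has ≥2 trees
length 2: no string has ≥2 trees
length 3: d d d has 2 parse trees

Two derivations of d d d:
  S ⇒ S S ⇒ S S S ⇒ d S S ⇒ d d S ⇒ d d d
  S ⇒ S S ⇒ d S ⇒ d S S ⇒ d d S ⇒ d d d

d d d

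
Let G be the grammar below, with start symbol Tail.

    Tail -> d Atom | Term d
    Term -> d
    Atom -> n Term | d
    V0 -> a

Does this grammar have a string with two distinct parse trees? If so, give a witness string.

Ambiguous

Witness: d d

Derivation 1: Tail ⇒ d Atom ⇒ d d
Derivation 2: Tail ⇒ Term d ⇒ d d

Two distinct leftmost derivations for the same string.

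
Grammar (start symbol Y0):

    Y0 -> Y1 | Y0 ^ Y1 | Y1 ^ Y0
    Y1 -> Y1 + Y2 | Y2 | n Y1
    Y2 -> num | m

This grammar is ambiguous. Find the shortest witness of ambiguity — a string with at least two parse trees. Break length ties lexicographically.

m ^ m

length 1: no string has ≥2 trees
length 2: no string has ≥2 trees
length 3: m ^ m has 2 parse trees

Two derivations of m ^ m:
  Y0 ⇒ Y0 ^ Y1 ⇒ Y1 ^ Y1 ⇒ Y2 ^ Y1 ⇒ m ^ Y1 ⇒ m ^ Y2 ⇒ m ^ m
  Y0 ⇒ Y1 ^ Y0 ⇒ Y2 ^ Y0 ⇒ m ^ Y0 ⇒ m ^ Y1 ⇒ m ^ Y2 ⇒ m ^ m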